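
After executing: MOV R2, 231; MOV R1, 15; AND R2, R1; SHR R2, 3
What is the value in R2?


Register state trace:
  MOV R2, 231  → R2 = 231 (0b11100111)
  MOV R1, 15  → R1 = 15 (0b00001111)
  AND R2, R1  → R2 = 231 AND 15 = 7 (0b00000111)
  SHR R2, 3  → R2 = 7 >> 3 = 0
Final: R2 = 0

0


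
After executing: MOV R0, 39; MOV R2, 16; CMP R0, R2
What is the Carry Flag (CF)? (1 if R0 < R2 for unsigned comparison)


Register state trace:
  MOV R0, 39  → R0 = 39
  MOV R2, 16  → R2 = 16
  CMP R0, R2  → unsigned 39 - 16: no borrow
  39 >= 16, so CF = 0
CF = 0

0


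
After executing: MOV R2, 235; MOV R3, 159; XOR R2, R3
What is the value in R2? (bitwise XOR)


Register state trace:
  MOV R2, 235  → R2 = 235 (0b11101011)
  MOV R3, 159  → R3 = 159 (0b10011111)
  XOR R2, R3  → R2 = 235 XOR 159 = 116 (0b01110100)
Final: R2 = 116

116


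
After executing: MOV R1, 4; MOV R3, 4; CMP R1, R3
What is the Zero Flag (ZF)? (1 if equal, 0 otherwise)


Register state trace:
  MOV R1, 4  → R1 = 4
  MOV R3, 4  → R3 = 4
  CMP R1, R3  → computes 4 - 4 = 0
  Result is zero, so values are equal
ZF = 1

1


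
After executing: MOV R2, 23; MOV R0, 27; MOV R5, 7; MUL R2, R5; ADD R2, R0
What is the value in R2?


Register state trace:
  MOV R2, 23  → R2 = 23
  MOV R0, 27  → R0 = 27
  MOV R5, 7  → R5 = 7
  MUL R2, R5  → R2 = 23 * 7 = 161
  ADD R2, R0  → R2 = 161 + 27 = 188
Final: R2 = 188

188


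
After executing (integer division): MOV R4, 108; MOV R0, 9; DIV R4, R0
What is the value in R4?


Register state trace:
  MOV R4, 108  → R4 = 108
  MOV R0, 9  → R0 = 9
  DIV R4, R0  → R4 = 108 // 9 = 12
Final: R4 = 12

12


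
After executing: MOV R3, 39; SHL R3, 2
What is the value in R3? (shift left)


Register state trace:
  MOV R3, 39  → R3 = 39
  SHL R3, 2  → R3 = 39 << 2 = 39 * 2^2 = 156
Final: R3 = 156

156


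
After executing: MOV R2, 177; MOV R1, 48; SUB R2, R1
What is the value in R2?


Register state trace:
  MOV R2, 177  → R2 = 177
  MOV R1, 48  → R1 = 48
  SUB R2, R1  → R2 = 177 - 48 = 129
Final: R2 = 129

129


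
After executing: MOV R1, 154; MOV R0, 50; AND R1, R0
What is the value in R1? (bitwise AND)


Register state trace:
  MOV R1, 154  → R1 = 154 (0b10011010)
  MOV R0, 50  → R0 = 50 (0b00110010)
  AND R1, R0  → R1 = 154 AND 50 = 18 (0b00010010)
Final: R1 = 18

18


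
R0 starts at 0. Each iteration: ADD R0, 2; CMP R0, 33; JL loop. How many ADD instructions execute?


Loop trace (R0 starts at 0, target 33, step 2):
  ADD #1: R0 = 0 + 2 = 2  → 2 < 33, loop
  ADD #2: R0 = 2 + 2 = 4  → 4 < 33, loop
  ADD #3: R0 = 4 + 2 = 6  → 6 < 33, loop
  ADD #4: R0 = 6 + 2 = 8  → 8 < 33, loop
  ADD #5: R0 = 8 + 2 = 10  → 10 < 33, loop
  ADD #6: R0 = 10 + 2 = 12  → 12 < 33, loop
  ADD #7: R0 = 12 + 2 = 14  → 14 < 33, loop
  ADD #8: R0 = 14 + 2 = 16  → 16 < 33, loop
  ADD #9: R0 = 16 + 2 = 18  → 18 < 33, loop
  ADD #10: R0 = 18 + 2 = 20  → 20 < 33, loop
  ADD #11: R0 = 20 + 2 = 22  → 22 < 33, loop
  ADD #12: R0 = 22 + 2 = 24  → 24 < 33, loop
  ADD #13: R0 = 24 + 2 = 26  → 26 < 33, loop
  ADD #14: R0 = 26 + 2 = 28  → 28 < 33, loop
  ADD #15: R0 = 28 + 2 = 30  → 30 < 33, loop
  ADD #16: R0 = 30 + 2 = 32  → 32 < 33, loop
  ADD #17: R0 = 32 + 2 = 34  → 34 >= 33, exit
Total ADD instructions: 17

17


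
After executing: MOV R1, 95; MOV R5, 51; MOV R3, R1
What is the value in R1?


Register state trace:
  MOV R1, 95  → R1 = 95
  MOV R5, 51  → R5 = 51
  MOV R3, R1  → R3 = 95
Final: R1 = 95

95


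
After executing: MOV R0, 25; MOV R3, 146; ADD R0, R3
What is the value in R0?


Register state trace:
  MOV R0, 25  → R0 = 25
  MOV R3, 146  → R3 = 146
  ADD R0, R3  → R0 = 25 + 146 = 171
Final: R0 = 171

171


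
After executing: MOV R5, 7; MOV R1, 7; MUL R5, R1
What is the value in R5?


Register state trace:
  MOV R5, 7  → R5 = 7
  MOV R1, 7  → R1 = 7
  MUL R5, R1  → R5 = 7 * 7 = 49
Final: R5 = 49

49


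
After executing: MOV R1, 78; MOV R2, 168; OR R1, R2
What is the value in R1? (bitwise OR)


Register state trace:
  MOV R1, 78  → R1 = 78 (0b01001110)
  MOV R2, 168  → R2 = 168 (0b10101000)
  OR R1, R2   → R1 = 78 OR 168 = 238 (0b11101110)
Final: R1 = 238

238


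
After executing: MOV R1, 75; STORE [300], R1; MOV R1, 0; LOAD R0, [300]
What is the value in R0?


Register and memory trace:
  MOV R1, 75  → R1 = 75
  STORE [300], R1  → mem[300] = 75
  MOV R1, 0  → R1 = 0
  LOAD R0, [300]  → R0 = mem[300] = 75
Final: R0 = 75

75


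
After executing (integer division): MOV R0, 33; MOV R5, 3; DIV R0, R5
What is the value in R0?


Register state trace:
  MOV R0, 33  → R0 = 33
  MOV R5, 3  → R5 = 3
  DIV R0, R5  → R0 = 33 // 3 = 11
Final: R0 = 11

11


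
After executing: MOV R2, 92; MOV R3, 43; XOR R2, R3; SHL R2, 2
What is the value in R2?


Register state trace:
  MOV R2, 92  → R2 = 92 (0b01011100)
  MOV R3, 43  → R3 = 43 (0b00101011)
  XOR R2, R3  → R2 = 92 XOR 43 = 119 (0b01110111)
  SHL R2, 2  → R2 = 119 << 2 = 476
Final: R2 = 476

476


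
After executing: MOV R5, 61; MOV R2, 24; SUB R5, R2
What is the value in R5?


Register state trace:
  MOV R5, 61  → R5 = 61
  MOV R2, 24  → R2 = 24
  SUB R5, R2  → R5 = 61 - 24 = 37
Final: R5 = 37

37


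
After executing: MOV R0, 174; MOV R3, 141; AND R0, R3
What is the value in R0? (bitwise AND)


Register state trace:
  MOV R0, 174  → R0 = 174 (0b10101110)
  MOV R3, 141  → R3 = 141 (0b10001101)
  AND R0, R3  → R0 = 174 AND 141 = 140 (0b10001100)
Final: R0 = 140

140


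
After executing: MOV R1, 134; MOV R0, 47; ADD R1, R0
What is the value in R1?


Register state trace:
  MOV R1, 134  → R1 = 134
  MOV R0, 47  → R0 = 47
  ADD R1, R0  → R1 = 134 + 47 = 181
Final: R1 = 181

181


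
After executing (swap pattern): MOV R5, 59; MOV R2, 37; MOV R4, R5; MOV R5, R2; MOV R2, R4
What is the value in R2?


Register state trace (swap pattern):
  MOV R5, 59  → R5 = 59
  MOV R2, 37  → R2 = 37
  MOV R4, R5  → R4 = 59  (save R5)
  MOV R5, R2  → R5 = 37  (R5 gets R2's value)
  MOV R2, R4  → R2 = 59  (R2 gets saved value)
Final: R2 = 59

59


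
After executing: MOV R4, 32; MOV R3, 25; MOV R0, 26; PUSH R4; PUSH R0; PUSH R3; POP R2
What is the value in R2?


Stack trace (top is rightmost):
  MOV R4, 32  → R4 = 32
  MOV R3, 25  → R3 = 25
  MOV R0, 26  → R0 = 26
  PUSH R4  → stack: [32]
  PUSH R0  → stack: [32, 26]
  PUSH R3  → stack: [32, 26, 25]
  POP R2  → R2 = 25, stack: [32, 26]
Final: R2 = 25

25


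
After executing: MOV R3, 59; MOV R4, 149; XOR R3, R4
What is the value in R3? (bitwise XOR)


Register state trace:
  MOV R3, 59  → R3 = 59 (0b00111011)
  MOV R4, 149  → R4 = 149 (0b10010101)
  XOR R3, R4  → R3 = 59 XOR 149 = 174 (0b10101110)
Final: R3 = 174

174


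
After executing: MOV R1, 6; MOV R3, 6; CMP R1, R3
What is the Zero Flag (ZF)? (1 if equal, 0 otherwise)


Register state trace:
  MOV R1, 6  → R1 = 6
  MOV R3, 6  → R3 = 6
  CMP R1, R3  → computes 6 - 6 = 0
  Result is zero, so values are equal
ZF = 1

1


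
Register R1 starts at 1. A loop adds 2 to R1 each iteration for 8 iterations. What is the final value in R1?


Starting value: R1 = 1
  Iter 1: R1 = 1 + 2 = 3
  Iter 2: R1 = 3 + 2 = 5
  Iter 3: R1 = 5 + 2 = 7
  Iter 4: R1 = 7 + 2 = 9
  Iter 5: R1 = 9 + 2 = 11
  Iter 6: R1 = 11 + 2 = 13
  Iter 7: R1 = 13 + 2 = 15
  Iter 8: R1 = 15 + 2 = 17
Final: R1 = 17

17


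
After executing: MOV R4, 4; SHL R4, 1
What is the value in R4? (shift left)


Register state trace:
  MOV R4, 4  → R4 = 4
  SHL R4, 1  → R4 = 4 << 1 = 4 * 2^1 = 8
Final: R4 = 8

8


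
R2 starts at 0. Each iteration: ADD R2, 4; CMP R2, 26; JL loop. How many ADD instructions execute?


Loop trace (R2 starts at 0, target 26, step 4):
  ADD #1: R2 = 0 + 4 = 4  → 4 < 26, loop
  ADD #2: R2 = 4 + 4 = 8  → 8 < 26, loop
  ADD #3: R2 = 8 + 4 = 12  → 12 < 26, loop
  ADD #4: R2 = 12 + 4 = 16  → 16 < 26, loop
  ADD #5: R2 = 16 + 4 = 20  → 20 < 26, loop
  ADD #6: R2 = 20 + 4 = 24  → 24 < 26, loop
  ADD #7: R2 = 24 + 4 = 28  → 28 >= 26, exit
Total ADD instructions: 7

7


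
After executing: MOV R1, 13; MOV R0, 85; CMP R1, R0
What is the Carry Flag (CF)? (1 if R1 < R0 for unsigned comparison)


Register state trace:
  MOV R1, 13  → R1 = 13
  MOV R0, 85  → R0 = 85
  CMP R1, R0  → unsigned 13 - 85: borrow occurs
  13 < 85, so CF = 1
CF = 1

1


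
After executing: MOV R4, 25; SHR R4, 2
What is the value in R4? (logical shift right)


Register state trace:
  MOV R4, 25  → R4 = 25
  SHR R4, 2  → R4 = 25 >> 2 = 25 // 2^2 = 6
Final: R4 = 6

6


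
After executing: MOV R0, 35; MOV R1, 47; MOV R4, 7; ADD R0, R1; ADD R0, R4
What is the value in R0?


Register state trace:
  MOV R0, 35  → R0 = 35
  MOV R1, 47  → R1 = 47
  MOV R4, 7  → R4 = 7
  ADD R0, R1  → R0 = 35 + 47 = 82
  ADD R0, R4  → R0 = 82 + 7 = 89
Final: R0 = 89

89


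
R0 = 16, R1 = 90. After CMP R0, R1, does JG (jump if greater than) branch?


Trace:
  R0 = 16, R1 = 90
  CMP R0, R1  → compares 16 vs 90
  JG checks: is 16 greater than 90?
  16 < 90, so condition is false
Branch taken: No

No


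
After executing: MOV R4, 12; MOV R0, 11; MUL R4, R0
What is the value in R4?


Register state trace:
  MOV R4, 12  → R4 = 12
  MOV R0, 11  → R0 = 11
  MUL R4, R0  → R4 = 12 * 11 = 132
Final: R4 = 132

132


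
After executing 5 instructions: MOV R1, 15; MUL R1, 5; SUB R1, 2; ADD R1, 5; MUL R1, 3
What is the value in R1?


Register state trace:
  MOV R1, 15  → R1 = 15
  MUL R1, 5  → R1 = 15 * 5 = 75
  SUB R1, 2  → R1 = 75 - 2 = 73
  ADD R1, 5  → R1 = 73 + 5 = 78
  MUL R1, 3  → R1 = 78 * 3 = 234
Final: R1 = 234

234


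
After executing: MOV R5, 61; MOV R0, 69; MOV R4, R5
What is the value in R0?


Register state trace:
  MOV R5, 61  → R5 = 61
  MOV R0, 69  → R0 = 69
  MOV R4, R5  → R4 = 61
Final: R0 = 69

69


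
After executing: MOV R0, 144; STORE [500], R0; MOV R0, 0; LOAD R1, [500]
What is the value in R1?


Register and memory trace:
  MOV R0, 144  → R0 = 144
  STORE [500], R0  → mem[500] = 144
  MOV R0, 0  → R0 = 0
  LOAD R1, [500]  → R1 = mem[500] = 144
Final: R1 = 144

144


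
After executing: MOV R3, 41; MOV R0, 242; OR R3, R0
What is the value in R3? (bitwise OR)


Register state trace:
  MOV R3, 41  → R3 = 41 (0b00101001)
  MOV R0, 242  → R0 = 242 (0b11110010)
  OR R3, R0   → R3 = 41 OR 242 = 251 (0b11111011)
Final: R3 = 251

251


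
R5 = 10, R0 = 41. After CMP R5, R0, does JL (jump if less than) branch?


Trace:
  R5 = 10, R0 = 41
  CMP R5, R0  → compares 10 vs 41
  JL checks: is 10 less than 41?
  10 < 41, so condition is true
Branch taken: Yes

Yes


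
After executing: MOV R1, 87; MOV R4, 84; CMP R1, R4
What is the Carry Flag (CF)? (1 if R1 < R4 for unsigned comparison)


Register state trace:
  MOV R1, 87  → R1 = 87
  MOV R4, 84  → R4 = 84
  CMP R1, R4  → unsigned 87 - 84: no borrow
  87 >= 84, so CF = 0
CF = 0

0


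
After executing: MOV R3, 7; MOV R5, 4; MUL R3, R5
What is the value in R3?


Register state trace:
  MOV R3, 7  → R3 = 7
  MOV R5, 4  → R5 = 4
  MUL R3, R5  → R3 = 7 * 4 = 28
Final: R3 = 28

28


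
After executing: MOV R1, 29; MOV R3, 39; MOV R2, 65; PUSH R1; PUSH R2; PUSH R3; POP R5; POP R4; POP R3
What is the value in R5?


Stack trace (top is rightmost):
  MOV R1, 29  → R1 = 29
  MOV R3, 39  → R3 = 39
  MOV R2, 65  → R2 = 65
  PUSH R1  → stack: [29]
  PUSH R2  → stack: [29, 65]
  PUSH R3  → stack: [29, 65, 39]
  POP R5  → R5 = 39, stack: [29, 65]
  POP R4  → R4 = 65, stack: [29]
  POP R3  → R3 = 29, stack: []
Final: R5 = 39

39


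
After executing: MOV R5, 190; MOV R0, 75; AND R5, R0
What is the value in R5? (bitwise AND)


Register state trace:
  MOV R5, 190  → R5 = 190 (0b10111110)
  MOV R0, 75  → R0 = 75 (0b01001011)
  AND R5, R0  → R5 = 190 AND 75 = 10 (0b00001010)
Final: R5 = 10

10


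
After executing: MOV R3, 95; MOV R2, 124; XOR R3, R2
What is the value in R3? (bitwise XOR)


Register state trace:
  MOV R3, 95  → R3 = 95 (0b01011111)
  MOV R2, 124  → R2 = 124 (0b01111100)
  XOR R3, R2  → R3 = 95 XOR 124 = 35 (0b00100011)
Final: R3 = 35

35


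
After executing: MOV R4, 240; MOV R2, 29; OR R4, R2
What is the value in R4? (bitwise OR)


Register state trace:
  MOV R4, 240  → R4 = 240 (0b11110000)
  MOV R2, 29  → R2 = 29 (0b00011101)
  OR R4, R2   → R4 = 240 OR 29 = 253 (0b11111101)
Final: R4 = 253

253


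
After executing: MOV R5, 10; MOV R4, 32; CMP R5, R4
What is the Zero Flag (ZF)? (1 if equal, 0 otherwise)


Register state trace:
  MOV R5, 10  → R5 = 10
  MOV R4, 32  → R4 = 32
  CMP R5, R4  → computes 10 - 32 = -22
  Result is nonzero, so values are not equal
ZF = 0

0


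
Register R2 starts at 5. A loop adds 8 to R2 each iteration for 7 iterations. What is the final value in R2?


Starting value: R2 = 5
  Iter 1: R2 = 5 + 8 = 13
  Iter 2: R2 = 13 + 8 = 21
  Iter 3: R2 = 21 + 8 = 29
  Iter 4: R2 = 29 + 8 = 37
  Iter 5: R2 = 37 + 8 = 45
  Iter 6: R2 = 45 + 8 = 53
  Iter 7: R2 = 53 + 8 = 61
Final: R2 = 61

61


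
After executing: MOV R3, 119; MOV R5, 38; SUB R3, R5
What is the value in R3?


Register state trace:
  MOV R3, 119  → R3 = 119
  MOV R5, 38  → R5 = 38
  SUB R3, R5  → R3 = 119 - 38 = 81
Final: R3 = 81

81


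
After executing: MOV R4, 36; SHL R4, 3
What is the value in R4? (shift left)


Register state trace:
  MOV R4, 36  → R4 = 36
  SHL R4, 3  → R4 = 36 << 3 = 36 * 2^3 = 288
Final: R4 = 288

288


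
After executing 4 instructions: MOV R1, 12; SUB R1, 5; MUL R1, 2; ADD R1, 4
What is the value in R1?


Register state trace:
  MOV R1, 12  → R1 = 12
  SUB R1, 5  → R1 = 12 - 5 = 7
  MUL R1, 2  → R1 = 7 * 2 = 14
  ADD R1, 4  → R1 = 14 + 4 = 18
Final: R1 = 18

18


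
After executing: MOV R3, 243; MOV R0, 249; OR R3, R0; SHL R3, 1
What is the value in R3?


Register state trace:
  MOV R3, 243  → R3 = 243 (0b11110011)
  MOV R0, 249  → R0 = 249 (0b11111001)
  OR R3, R0  → R3 = 243 OR 249 = 251 (0b11111011)
  SHL R3, 1  → R3 = 251 << 1 = 502
Final: R3 = 502

502


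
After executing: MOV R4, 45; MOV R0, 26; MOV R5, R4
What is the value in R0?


Register state trace:
  MOV R4, 45  → R4 = 45
  MOV R0, 26  → R0 = 26
  MOV R5, R4  → R5 = 45
Final: R0 = 26

26


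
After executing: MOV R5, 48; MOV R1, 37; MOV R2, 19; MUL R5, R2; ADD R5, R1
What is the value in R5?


Register state trace:
  MOV R5, 48  → R5 = 48
  MOV R1, 37  → R1 = 37
  MOV R2, 19  → R2 = 19
  MUL R5, R2  → R5 = 48 * 19 = 912
  ADD R5, R1  → R5 = 912 + 37 = 949
Final: R5 = 949

949


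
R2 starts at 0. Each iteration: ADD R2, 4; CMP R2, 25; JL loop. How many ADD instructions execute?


Loop trace (R2 starts at 0, target 25, step 4):
  ADD #1: R2 = 0 + 4 = 4  → 4 < 25, loop
  ADD #2: R2 = 4 + 4 = 8  → 8 < 25, loop
  ADD #3: R2 = 8 + 4 = 12  → 12 < 25, loop
  ADD #4: R2 = 12 + 4 = 16  → 16 < 25, loop
  ADD #5: R2 = 16 + 4 = 20  → 20 < 25, loop
  ADD #6: R2 = 20 + 4 = 24  → 24 < 25, loop
  ADD #7: R2 = 24 + 4 = 28  → 28 >= 25, exit
Total ADD instructions: 7

7


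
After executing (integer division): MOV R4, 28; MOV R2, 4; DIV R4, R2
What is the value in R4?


Register state trace:
  MOV R4, 28  → R4 = 28
  MOV R2, 4  → R2 = 4
  DIV R4, R2  → R4 = 28 // 4 = 7
Final: R4 = 7

7


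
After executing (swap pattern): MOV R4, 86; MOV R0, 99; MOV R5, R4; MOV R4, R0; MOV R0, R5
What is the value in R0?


Register state trace (swap pattern):
  MOV R4, 86  → R4 = 86
  MOV R0, 99  → R0 = 99
  MOV R5, R4  → R5 = 86  (save R4)
  MOV R4, R0  → R4 = 99  (R4 gets R0's value)
  MOV R0, R5  → R0 = 86  (R0 gets saved value)
Final: R0 = 86

86


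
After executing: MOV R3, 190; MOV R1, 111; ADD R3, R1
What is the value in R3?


Register state trace:
  MOV R3, 190  → R3 = 190
  MOV R1, 111  → R1 = 111
  ADD R3, R1  → R3 = 190 + 111 = 301
Final: R3 = 301

301


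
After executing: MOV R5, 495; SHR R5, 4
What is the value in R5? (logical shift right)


Register state trace:
  MOV R5, 495  → R5 = 495
  SHR R5, 4  → R5 = 495 >> 4 = 495 // 2^4 = 30
Final: R5 = 30

30


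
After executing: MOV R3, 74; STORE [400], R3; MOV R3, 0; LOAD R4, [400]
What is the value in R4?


Register and memory trace:
  MOV R3, 74  → R3 = 74
  STORE [400], R3  → mem[400] = 74
  MOV R3, 0  → R3 = 0
  LOAD R4, [400]  → R4 = mem[400] = 74
Final: R4 = 74

74


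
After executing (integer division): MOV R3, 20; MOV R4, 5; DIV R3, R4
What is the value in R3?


Register state trace:
  MOV R3, 20  → R3 = 20
  MOV R4, 5  → R4 = 5
  DIV R3, R4  → R3 = 20 // 5 = 4
Final: R3 = 4

4


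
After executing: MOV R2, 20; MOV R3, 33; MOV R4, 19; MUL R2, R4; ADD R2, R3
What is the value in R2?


Register state trace:
  MOV R2, 20  → R2 = 20
  MOV R3, 33  → R3 = 33
  MOV R4, 19  → R4 = 19
  MUL R2, R4  → R2 = 20 * 19 = 380
  ADD R2, R3  → R2 = 380 + 33 = 413
Final: R2 = 413

413


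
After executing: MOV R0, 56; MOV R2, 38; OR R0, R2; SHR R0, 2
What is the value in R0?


Register state trace:
  MOV R0, 56  → R0 = 56 (0b00111000)
  MOV R2, 38  → R2 = 38 (0b00100110)
  OR R0, R2  → R0 = 56 OR 38 = 62 (0b00111110)
  SHR R0, 2  → R0 = 62 >> 2 = 15
Final: R0 = 15

15


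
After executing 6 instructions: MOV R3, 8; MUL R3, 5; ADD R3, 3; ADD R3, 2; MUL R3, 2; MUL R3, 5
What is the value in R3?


Register state trace:
  MOV R3, 8  → R3 = 8
  MUL R3, 5  → R3 = 8 * 5 = 40
  ADD R3, 3  → R3 = 40 + 3 = 43
  ADD R3, 2  → R3 = 43 + 2 = 45
  MUL R3, 2  → R3 = 45 * 2 = 90
  MUL R3, 5  → R3 = 90 * 5 = 450
Final: R3 = 450

450


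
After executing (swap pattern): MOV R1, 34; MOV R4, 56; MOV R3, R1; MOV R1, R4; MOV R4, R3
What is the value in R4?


Register state trace (swap pattern):
  MOV R1, 34  → R1 = 34
  MOV R4, 56  → R4 = 56
  MOV R3, R1  → R3 = 34  (save R1)
  MOV R1, R4  → R1 = 56  (R1 gets R4's value)
  MOV R4, R3  → R4 = 34  (R4 gets saved value)
Final: R4 = 34

34


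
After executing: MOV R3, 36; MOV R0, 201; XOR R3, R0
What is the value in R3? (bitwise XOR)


Register state trace:
  MOV R3, 36  → R3 = 36 (0b00100100)
  MOV R0, 201  → R0 = 201 (0b11001001)
  XOR R3, R0  → R3 = 36 XOR 201 = 237 (0b11101101)
Final: R3 = 237

237


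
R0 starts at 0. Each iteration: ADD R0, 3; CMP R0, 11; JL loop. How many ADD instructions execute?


Loop trace (R0 starts at 0, target 11, step 3):
  ADD #1: R0 = 0 + 3 = 3  → 3 < 11, loop
  ADD #2: R0 = 3 + 3 = 6  → 6 < 11, loop
  ADD #3: R0 = 6 + 3 = 9  → 9 < 11, loop
  ADD #4: R0 = 9 + 3 = 12  → 12 >= 11, exit
Total ADD instructions: 4

4


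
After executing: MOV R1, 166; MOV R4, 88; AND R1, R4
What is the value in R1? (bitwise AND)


Register state trace:
  MOV R1, 166  → R1 = 166 (0b10100110)
  MOV R4, 88  → R4 = 88 (0b01011000)
  AND R1, R4  → R1 = 166 AND 88 = 0 (0b00000000)
Final: R1 = 0

0


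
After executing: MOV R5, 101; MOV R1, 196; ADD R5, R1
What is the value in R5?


Register state trace:
  MOV R5, 101  → R5 = 101
  MOV R1, 196  → R1 = 196
  ADD R5, R1  → R5 = 101 + 196 = 297
Final: R5 = 297

297


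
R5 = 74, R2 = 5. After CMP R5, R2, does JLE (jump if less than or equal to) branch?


Trace:
  R5 = 74, R2 = 5
  CMP R5, R2  → compares 74 vs 5
  JLE checks: is 74 less than or equal to 5?
  74 > 5, so condition is false
Branch taken: No

No


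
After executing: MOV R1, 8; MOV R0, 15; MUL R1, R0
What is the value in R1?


Register state trace:
  MOV R1, 8  → R1 = 8
  MOV R0, 15  → R0 = 15
  MUL R1, R0  → R1 = 8 * 15 = 120
Final: R1 = 120

120


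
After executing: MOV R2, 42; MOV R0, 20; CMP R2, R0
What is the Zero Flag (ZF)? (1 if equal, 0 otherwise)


Register state trace:
  MOV R2, 42  → R2 = 42
  MOV R0, 20  → R0 = 20
  CMP R2, R0  → computes 42 - 20 = 22
  Result is nonzero, so values are not equal
ZF = 0

0


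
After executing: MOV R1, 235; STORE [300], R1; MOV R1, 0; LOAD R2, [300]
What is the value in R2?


Register and memory trace:
  MOV R1, 235  → R1 = 235
  STORE [300], R1  → mem[300] = 235
  MOV R1, 0  → R1 = 0
  LOAD R2, [300]  → R2 = mem[300] = 235
Final: R2 = 235

235


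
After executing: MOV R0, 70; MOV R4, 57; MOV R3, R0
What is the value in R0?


Register state trace:
  MOV R0, 70  → R0 = 70
  MOV R4, 57  → R4 = 57
  MOV R3, R0  → R3 = 70
Final: R0 = 70

70


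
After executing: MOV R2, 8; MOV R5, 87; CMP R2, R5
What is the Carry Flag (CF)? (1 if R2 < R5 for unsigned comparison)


Register state trace:
  MOV R2, 8  → R2 = 8
  MOV R5, 87  → R5 = 87
  CMP R2, R5  → unsigned 8 - 87: borrow occurs
  8 < 87, so CF = 1
CF = 1

1


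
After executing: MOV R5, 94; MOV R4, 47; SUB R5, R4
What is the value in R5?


Register state trace:
  MOV R5, 94  → R5 = 94
  MOV R4, 47  → R4 = 47
  SUB R5, R4  → R5 = 94 - 47 = 47
Final: R5 = 47

47


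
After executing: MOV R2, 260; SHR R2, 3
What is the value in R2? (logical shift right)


Register state trace:
  MOV R2, 260  → R2 = 260
  SHR R2, 3  → R2 = 260 >> 3 = 260 // 2^3 = 32
Final: R2 = 32

32


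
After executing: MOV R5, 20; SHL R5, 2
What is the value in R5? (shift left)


Register state trace:
  MOV R5, 20  → R5 = 20
  SHL R5, 2  → R5 = 20 << 2 = 20 * 2^2 = 80
Final: R5 = 80

80


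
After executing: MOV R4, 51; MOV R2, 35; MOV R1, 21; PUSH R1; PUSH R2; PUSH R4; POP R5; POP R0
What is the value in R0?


Stack trace (top is rightmost):
  MOV R4, 51  → R4 = 51
  MOV R2, 35  → R2 = 35
  MOV R1, 21  → R1 = 21
  PUSH R1  → stack: [21]
  PUSH R2  → stack: [21, 35]
  PUSH R4  → stack: [21, 35, 51]
  POP R5  → R5 = 51, stack: [21, 35]
  POP R0  → R0 = 35, stack: [21]
Final: R0 = 35

35


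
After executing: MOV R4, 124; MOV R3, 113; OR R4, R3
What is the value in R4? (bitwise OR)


Register state trace:
  MOV R4, 124  → R4 = 124 (0b01111100)
  MOV R3, 113  → R3 = 113 (0b01110001)
  OR R4, R3   → R4 = 124 OR 113 = 125 (0b01111101)
Final: R4 = 125

125


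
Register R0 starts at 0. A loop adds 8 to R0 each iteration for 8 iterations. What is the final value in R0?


Starting value: R0 = 0
  Iter 1: R0 = 0 + 8 = 8
  Iter 2: R0 = 8 + 8 = 16
  Iter 3: R0 = 16 + 8 = 24
  Iter 4: R0 = 24 + 8 = 32
  Iter 5: R0 = 32 + 8 = 40
  Iter 6: R0 = 40 + 8 = 48
  Iter 7: R0 = 48 + 8 = 56
  Iter 8: R0 = 56 + 8 = 64
Final: R0 = 64

64


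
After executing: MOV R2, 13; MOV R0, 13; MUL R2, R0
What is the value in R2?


Register state trace:
  MOV R2, 13  → R2 = 13
  MOV R0, 13  → R0 = 13
  MUL R2, R0  → R2 = 13 * 13 = 169
Final: R2 = 169

169


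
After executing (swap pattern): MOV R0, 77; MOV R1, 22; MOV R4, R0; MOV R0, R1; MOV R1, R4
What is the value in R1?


Register state trace (swap pattern):
  MOV R0, 77  → R0 = 77
  MOV R1, 22  → R1 = 22
  MOV R4, R0  → R4 = 77  (save R0)
  MOV R0, R1  → R0 = 22  (R0 gets R1's value)
  MOV R1, R4  → R1 = 77  (R1 gets saved value)
Final: R1 = 77

77


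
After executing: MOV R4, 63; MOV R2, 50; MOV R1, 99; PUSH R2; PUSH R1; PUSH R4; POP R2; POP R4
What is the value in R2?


Stack trace (top is rightmost):
  MOV R4, 63  → R4 = 63
  MOV R2, 50  → R2 = 50
  MOV R1, 99  → R1 = 99
  PUSH R2  → stack: [50]
  PUSH R1  → stack: [50, 99]
  PUSH R4  → stack: [50, 99, 63]
  POP R2  → R2 = 63, stack: [50, 99]
  POP R4  → R4 = 99, stack: [50]
Final: R2 = 63

63


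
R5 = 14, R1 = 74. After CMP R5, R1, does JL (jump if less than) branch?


Trace:
  R5 = 14, R1 = 74
  CMP R5, R1  → compares 14 vs 74
  JL checks: is 14 less than 74?
  14 < 74, so condition is true
Branch taken: Yes

Yes


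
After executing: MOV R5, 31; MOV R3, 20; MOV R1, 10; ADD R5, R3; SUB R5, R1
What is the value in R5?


Register state trace:
  MOV R5, 31  → R5 = 31
  MOV R3, 20  → R3 = 20
  MOV R1, 10  → R1 = 10
  ADD R5, R3  → R5 = 31 + 20 = 51
  SUB R5, R1  → R5 = 51 - 10 = 41
Final: R5 = 41

41


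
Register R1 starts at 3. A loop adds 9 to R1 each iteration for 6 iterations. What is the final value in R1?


Starting value: R1 = 3
  Iter 1: R1 = 3 + 9 = 12
  Iter 2: R1 = 12 + 9 = 21
  Iter 3: R1 = 21 + 9 = 30
  Iter 4: R1 = 30 + 9 = 39
  Iter 5: R1 = 39 + 9 = 48
  Iter 6: R1 = 48 + 9 = 57
Final: R1 = 57

57


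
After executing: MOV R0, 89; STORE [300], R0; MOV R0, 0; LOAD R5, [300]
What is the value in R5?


Register and memory trace:
  MOV R0, 89  → R0 = 89
  STORE [300], R0  → mem[300] = 89
  MOV R0, 0  → R0 = 0
  LOAD R5, [300]  → R5 = mem[300] = 89
Final: R5 = 89

89


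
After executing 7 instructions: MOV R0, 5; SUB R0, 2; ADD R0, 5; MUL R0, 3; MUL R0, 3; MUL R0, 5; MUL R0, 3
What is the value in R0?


Register state trace:
  MOV R0, 5  → R0 = 5
  SUB R0, 2  → R0 = 5 - 2 = 3
  ADD R0, 5  → R0 = 3 + 5 = 8
  MUL R0, 3  → R0 = 8 * 3 = 24
  MUL R0, 3  → R0 = 24 * 3 = 72
  MUL R0, 5  → R0 = 72 * 5 = 360
  MUL R0, 3  → R0 = 360 * 3 = 1080
Final: R0 = 1080

1080


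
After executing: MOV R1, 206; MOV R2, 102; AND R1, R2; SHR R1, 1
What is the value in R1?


Register state trace:
  MOV R1, 206  → R1 = 206 (0b11001110)
  MOV R2, 102  → R2 = 102 (0b01100110)
  AND R1, R2  → R1 = 206 AND 102 = 70 (0b01000110)
  SHR R1, 1  → R1 = 70 >> 1 = 35
Final: R1 = 35

35


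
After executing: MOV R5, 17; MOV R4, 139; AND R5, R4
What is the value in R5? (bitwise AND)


Register state trace:
  MOV R5, 17  → R5 = 17 (0b00010001)
  MOV R4, 139  → R4 = 139 (0b10001011)
  AND R5, R4  → R5 = 17 AND 139 = 1 (0b00000001)
Final: R5 = 1

1


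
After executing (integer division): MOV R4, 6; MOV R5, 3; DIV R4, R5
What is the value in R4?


Register state trace:
  MOV R4, 6  → R4 = 6
  MOV R5, 3  → R5 = 3
  DIV R4, R5  → R4 = 6 // 3 = 2
Final: R4 = 2

2


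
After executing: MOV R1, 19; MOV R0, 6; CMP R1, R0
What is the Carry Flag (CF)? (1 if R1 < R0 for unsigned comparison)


Register state trace:
  MOV R1, 19  → R1 = 19
  MOV R0, 6  → R0 = 6
  CMP R1, R0  → unsigned 19 - 6: no borrow
  19 >= 6, so CF = 0
CF = 0

0


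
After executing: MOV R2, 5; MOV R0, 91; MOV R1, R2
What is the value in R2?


Register state trace:
  MOV R2, 5  → R2 = 5
  MOV R0, 91  → R0 = 91
  MOV R1, R2  → R1 = 5
Final: R2 = 5

5


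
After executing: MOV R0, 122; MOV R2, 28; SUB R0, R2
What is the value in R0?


Register state trace:
  MOV R0, 122  → R0 = 122
  MOV R2, 28  → R2 = 28
  SUB R0, R2  → R0 = 122 - 28 = 94
Final: R0 = 94

94


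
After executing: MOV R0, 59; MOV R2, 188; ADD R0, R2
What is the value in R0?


Register state trace:
  MOV R0, 59  → R0 = 59
  MOV R2, 188  → R2 = 188
  ADD R0, R2  → R0 = 59 + 188 = 247
Final: R0 = 247

247


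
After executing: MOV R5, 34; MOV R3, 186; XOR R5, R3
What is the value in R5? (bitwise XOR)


Register state trace:
  MOV R5, 34  → R5 = 34 (0b00100010)
  MOV R3, 186  → R3 = 186 (0b10111010)
  XOR R5, R3  → R5 = 34 XOR 186 = 152 (0b10011000)
Final: R5 = 152

152


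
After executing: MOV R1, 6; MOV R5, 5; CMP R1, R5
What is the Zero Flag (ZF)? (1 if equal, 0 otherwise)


Register state trace:
  MOV R1, 6  → R1 = 6
  MOV R5, 5  → R5 = 5
  CMP R1, R5  → computes 6 - 5 = 1
  Result is nonzero, so values are not equal
ZF = 0

0


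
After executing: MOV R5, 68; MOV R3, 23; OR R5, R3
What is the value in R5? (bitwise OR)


Register state trace:
  MOV R5, 68  → R5 = 68 (0b01000100)
  MOV R3, 23  → R3 = 23 (0b00010111)
  OR R5, R3   → R5 = 68 OR 23 = 87 (0b01010111)
Final: R5 = 87

87


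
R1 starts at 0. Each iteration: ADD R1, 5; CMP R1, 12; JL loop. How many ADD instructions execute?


Loop trace (R1 starts at 0, target 12, step 5):
  ADD #1: R1 = 0 + 5 = 5  → 5 < 12, loop
  ADD #2: R1 = 5 + 5 = 10  → 10 < 12, loop
  ADD #3: R1 = 10 + 5 = 15  → 15 >= 12, exit
Total ADD instructions: 3

3


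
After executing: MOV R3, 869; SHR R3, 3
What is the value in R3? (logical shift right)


Register state trace:
  MOV R3, 869  → R3 = 869
  SHR R3, 3  → R3 = 869 >> 3 = 869 // 2^3 = 108
Final: R3 = 108

108


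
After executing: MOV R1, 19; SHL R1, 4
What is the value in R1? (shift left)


Register state trace:
  MOV R1, 19  → R1 = 19
  SHL R1, 4  → R1 = 19 << 4 = 19 * 2^4 = 304
Final: R1 = 304

304


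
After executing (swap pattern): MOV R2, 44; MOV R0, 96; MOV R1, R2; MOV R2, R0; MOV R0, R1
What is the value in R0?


Register state trace (swap pattern):
  MOV R2, 44  → R2 = 44
  MOV R0, 96  → R0 = 96
  MOV R1, R2  → R1 = 44  (save R2)
  MOV R2, R0  → R2 = 96  (R2 gets R0's value)
  MOV R0, R1  → R0 = 44  (R0 gets saved value)
Final: R0 = 44

44


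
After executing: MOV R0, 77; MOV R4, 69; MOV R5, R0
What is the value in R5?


Register state trace:
  MOV R0, 77  → R0 = 77
  MOV R4, 69  → R4 = 69
  MOV R5, R0  → R5 = 77
Final: R5 = 77

77


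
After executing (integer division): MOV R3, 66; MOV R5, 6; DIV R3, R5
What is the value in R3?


Register state trace:
  MOV R3, 66  → R3 = 66
  MOV R5, 6  → R5 = 6
  DIV R3, R5  → R3 = 66 // 6 = 11
Final: R3 = 11

11


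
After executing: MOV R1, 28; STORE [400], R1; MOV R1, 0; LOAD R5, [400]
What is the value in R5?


Register and memory trace:
  MOV R1, 28  → R1 = 28
  STORE [400], R1  → mem[400] = 28
  MOV R1, 0  → R1 = 0
  LOAD R5, [400]  → R5 = mem[400] = 28
Final: R5 = 28

28


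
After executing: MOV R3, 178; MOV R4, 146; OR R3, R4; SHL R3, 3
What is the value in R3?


Register state trace:
  MOV R3, 178  → R3 = 178 (0b10110010)
  MOV R4, 146  → R4 = 146 (0b10010010)
  OR R3, R4  → R3 = 178 OR 146 = 178 (0b10110010)
  SHL R3, 3  → R3 = 178 << 3 = 1424
Final: R3 = 1424

1424


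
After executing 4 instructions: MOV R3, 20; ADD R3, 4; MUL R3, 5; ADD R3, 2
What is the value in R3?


Register state trace:
  MOV R3, 20  → R3 = 20
  ADD R3, 4  → R3 = 20 + 4 = 24
  MUL R3, 5  → R3 = 24 * 5 = 120
  ADD R3, 2  → R3 = 120 + 2 = 122
Final: R3 = 122

122


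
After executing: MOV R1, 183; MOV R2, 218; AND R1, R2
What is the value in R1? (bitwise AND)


Register state trace:
  MOV R1, 183  → R1 = 183 (0b10110111)
  MOV R2, 218  → R2 = 218 (0b11011010)
  AND R1, R2  → R1 = 183 AND 218 = 146 (0b10010010)
Final: R1 = 146

146


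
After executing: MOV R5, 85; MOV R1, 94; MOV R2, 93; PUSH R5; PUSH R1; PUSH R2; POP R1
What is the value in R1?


Stack trace (top is rightmost):
  MOV R5, 85  → R5 = 85
  MOV R1, 94  → R1 = 94
  MOV R2, 93  → R2 = 93
  PUSH R5  → stack: [85]
  PUSH R1  → stack: [85, 94]
  PUSH R2  → stack: [85, 94, 93]
  POP R1  → R1 = 93, stack: [85, 94]
Final: R1 = 93

93


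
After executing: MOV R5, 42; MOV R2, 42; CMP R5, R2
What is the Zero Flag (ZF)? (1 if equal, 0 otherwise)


Register state trace:
  MOV R5, 42  → R5 = 42
  MOV R2, 42  → R2 = 42
  CMP R5, R2  → computes 42 - 42 = 0
  Result is zero, so values are equal
ZF = 1

1


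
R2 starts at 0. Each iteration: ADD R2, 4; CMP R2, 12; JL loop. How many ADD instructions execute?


Loop trace (R2 starts at 0, target 12, step 4):
  ADD #1: R2 = 0 + 4 = 4  → 4 < 12, loop
  ADD #2: R2 = 4 + 4 = 8  → 8 < 12, loop
  ADD #3: R2 = 8 + 4 = 12  → 12 >= 12, exit
Total ADD instructions: 3

3


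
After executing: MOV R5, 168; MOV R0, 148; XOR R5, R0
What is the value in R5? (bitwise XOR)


Register state trace:
  MOV R5, 168  → R5 = 168 (0b10101000)
  MOV R0, 148  → R0 = 148 (0b10010100)
  XOR R5, R0  → R5 = 168 XOR 148 = 60 (0b00111100)
Final: R5 = 60

60


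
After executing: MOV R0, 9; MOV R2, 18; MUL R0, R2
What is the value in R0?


Register state trace:
  MOV R0, 9  → R0 = 9
  MOV R2, 18  → R2 = 18
  MUL R0, R2  → R0 = 9 * 18 = 162
Final: R0 = 162

162


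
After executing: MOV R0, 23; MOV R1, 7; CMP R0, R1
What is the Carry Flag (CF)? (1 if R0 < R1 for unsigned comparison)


Register state trace:
  MOV R0, 23  → R0 = 23
  MOV R1, 7  → R1 = 7
  CMP R0, R1  → unsigned 23 - 7: no borrow
  23 >= 7, so CF = 0
CF = 0

0


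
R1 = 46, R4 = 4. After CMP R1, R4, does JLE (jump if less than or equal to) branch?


Trace:
  R1 = 46, R4 = 4
  CMP R1, R4  → compares 46 vs 4
  JLE checks: is 46 less than or equal to 4?
  46 > 4, so condition is false
Branch taken: No

No


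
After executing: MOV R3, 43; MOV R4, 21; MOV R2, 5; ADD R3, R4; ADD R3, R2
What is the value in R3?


Register state trace:
  MOV R3, 43  → R3 = 43
  MOV R4, 21  → R4 = 21
  MOV R2, 5  → R2 = 5
  ADD R3, R4  → R3 = 43 + 21 = 64
  ADD R3, R2  → R3 = 64 + 5 = 69
Final: R3 = 69

69


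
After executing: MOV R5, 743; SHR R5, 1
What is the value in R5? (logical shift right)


Register state trace:
  MOV R5, 743  → R5 = 743
  SHR R5, 1  → R5 = 743 >> 1 = 743 // 2^1 = 371
Final: R5 = 371

371


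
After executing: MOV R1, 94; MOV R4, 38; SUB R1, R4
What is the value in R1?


Register state trace:
  MOV R1, 94  → R1 = 94
  MOV R4, 38  → R4 = 38
  SUB R1, R4  → R1 = 94 - 38 = 56
Final: R1 = 56

56


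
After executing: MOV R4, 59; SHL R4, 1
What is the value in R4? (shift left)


Register state trace:
  MOV R4, 59  → R4 = 59
  SHL R4, 1  → R4 = 59 << 1 = 59 * 2^1 = 118
Final: R4 = 118

118


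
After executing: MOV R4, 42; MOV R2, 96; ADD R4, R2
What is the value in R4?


Register state trace:
  MOV R4, 42  → R4 = 42
  MOV R2, 96  → R2 = 96
  ADD R4, R2  → R4 = 42 + 96 = 138
Final: R4 = 138

138


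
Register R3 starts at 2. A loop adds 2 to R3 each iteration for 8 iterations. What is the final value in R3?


Starting value: R3 = 2
  Iter 1: R3 = 2 + 2 = 4
  Iter 2: R3 = 4 + 2 = 6
  Iter 3: R3 = 6 + 2 = 8
  Iter 4: R3 = 8 + 2 = 10
  Iter 5: R3 = 10 + 2 = 12
  Iter 6: R3 = 12 + 2 = 14
  Iter 7: R3 = 14 + 2 = 16
  Iter 8: R3 = 16 + 2 = 18
Final: R3 = 18

18


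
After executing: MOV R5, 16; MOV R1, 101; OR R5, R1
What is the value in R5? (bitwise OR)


Register state trace:
  MOV R5, 16  → R5 = 16 (0b00010000)
  MOV R1, 101  → R1 = 101 (0b01100101)
  OR R5, R1   → R5 = 16 OR 101 = 117 (0b01110101)
Final: R5 = 117

117


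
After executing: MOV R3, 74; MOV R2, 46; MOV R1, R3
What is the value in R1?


Register state trace:
  MOV R3, 74  → R3 = 74
  MOV R2, 46  → R2 = 46
  MOV R1, R3  → R1 = 74
Final: R1 = 74

74


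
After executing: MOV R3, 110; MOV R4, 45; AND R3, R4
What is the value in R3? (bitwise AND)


Register state trace:
  MOV R3, 110  → R3 = 110 (0b01101110)
  MOV R4, 45  → R4 = 45 (0b00101101)
  AND R3, R4  → R3 = 110 AND 45 = 44 (0b00101100)
Final: R3 = 44

44


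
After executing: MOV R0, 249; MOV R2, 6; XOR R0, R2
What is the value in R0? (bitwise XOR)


Register state trace:
  MOV R0, 249  → R0 = 249 (0b11111001)
  MOV R2, 6  → R2 = 6 (0b00000110)
  XOR R0, R2  → R0 = 249 XOR 6 = 255 (0b11111111)
Final: R0 = 255

255


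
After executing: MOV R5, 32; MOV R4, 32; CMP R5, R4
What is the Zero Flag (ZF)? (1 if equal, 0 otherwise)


Register state trace:
  MOV R5, 32  → R5 = 32
  MOV R4, 32  → R4 = 32
  CMP R5, R4  → computes 32 - 32 = 0
  Result is zero, so values are equal
ZF = 1

1


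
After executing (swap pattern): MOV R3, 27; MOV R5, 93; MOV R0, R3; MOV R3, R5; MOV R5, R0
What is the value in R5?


Register state trace (swap pattern):
  MOV R3, 27  → R3 = 27
  MOV R5, 93  → R5 = 93
  MOV R0, R3  → R0 = 27  (save R3)
  MOV R3, R5  → R3 = 93  (R3 gets R5's value)
  MOV R5, R0  → R5 = 27  (R5 gets saved value)
Final: R5 = 27

27


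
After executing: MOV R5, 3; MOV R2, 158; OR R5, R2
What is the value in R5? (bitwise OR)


Register state trace:
  MOV R5, 3  → R5 = 3 (0b00000011)
  MOV R2, 158  → R2 = 158 (0b10011110)
  OR R5, R2   → R5 = 3 OR 158 = 159 (0b10011111)
Final: R5 = 159

159


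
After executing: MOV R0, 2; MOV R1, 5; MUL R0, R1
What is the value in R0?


Register state trace:
  MOV R0, 2  → R0 = 2
  MOV R1, 5  → R1 = 5
  MUL R0, R1  → R0 = 2 * 5 = 10
Final: R0 = 10

10


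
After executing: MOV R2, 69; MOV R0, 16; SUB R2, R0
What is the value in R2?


Register state trace:
  MOV R2, 69  → R2 = 69
  MOV R0, 16  → R0 = 16
  SUB R2, R0  → R2 = 69 - 16 = 53
Final: R2 = 53

53


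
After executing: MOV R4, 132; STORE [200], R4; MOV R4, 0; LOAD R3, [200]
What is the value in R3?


Register and memory trace:
  MOV R4, 132  → R4 = 132
  STORE [200], R4  → mem[200] = 132
  MOV R4, 0  → R4 = 0
  LOAD R3, [200]  → R3 = mem[200] = 132
Final: R3 = 132

132


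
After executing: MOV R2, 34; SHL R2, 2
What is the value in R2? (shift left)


Register state trace:
  MOV R2, 34  → R2 = 34
  SHL R2, 2  → R2 = 34 << 2 = 34 * 2^2 = 136
Final: R2 = 136

136


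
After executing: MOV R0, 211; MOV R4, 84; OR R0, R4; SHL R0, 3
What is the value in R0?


Register state trace:
  MOV R0, 211  → R0 = 211 (0b11010011)
  MOV R4, 84  → R4 = 84 (0b01010100)
  OR R0, R4  → R0 = 211 OR 84 = 215 (0b11010111)
  SHL R0, 3  → R0 = 215 << 3 = 1720
Final: R0 = 1720

1720


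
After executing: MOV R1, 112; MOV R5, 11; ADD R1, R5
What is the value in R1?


Register state trace:
  MOV R1, 112  → R1 = 112
  MOV R5, 11  → R5 = 11
  ADD R1, R5  → R1 = 112 + 11 = 123
Final: R1 = 123

123


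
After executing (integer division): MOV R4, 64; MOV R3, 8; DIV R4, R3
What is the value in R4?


Register state trace:
  MOV R4, 64  → R4 = 64
  MOV R3, 8  → R3 = 8
  DIV R4, R3  → R4 = 64 // 8 = 8
Final: R4 = 8

8


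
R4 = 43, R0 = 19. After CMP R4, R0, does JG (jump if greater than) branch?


Trace:
  R4 = 43, R0 = 19
  CMP R4, R0  → compares 43 vs 19
  JG checks: is 43 greater than 19?
  43 > 19, so condition is true
Branch taken: Yes

Yes


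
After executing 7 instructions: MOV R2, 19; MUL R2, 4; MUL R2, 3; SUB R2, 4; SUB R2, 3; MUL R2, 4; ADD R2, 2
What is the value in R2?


Register state trace:
  MOV R2, 19  → R2 = 19
  MUL R2, 4  → R2 = 19 * 4 = 76
  MUL R2, 3  → R2 = 76 * 3 = 228
  SUB R2, 4  → R2 = 228 - 4 = 224
  SUB R2, 3  → R2 = 224 - 3 = 221
  MUL R2, 4  → R2 = 221 * 4 = 884
  ADD R2, 2  → R2 = 884 + 2 = 886
Final: R2 = 886

886


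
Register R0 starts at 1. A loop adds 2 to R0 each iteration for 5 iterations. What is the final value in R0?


Starting value: R0 = 1
  Iter 1: R0 = 1 + 2 = 3
  Iter 2: R0 = 3 + 2 = 5
  Iter 3: R0 = 5 + 2 = 7
  Iter 4: R0 = 7 + 2 = 9
  Iter 5: R0 = 9 + 2 = 11
Final: R0 = 11

11


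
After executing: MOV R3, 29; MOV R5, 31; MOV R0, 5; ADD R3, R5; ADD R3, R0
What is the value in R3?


Register state trace:
  MOV R3, 29  → R3 = 29
  MOV R5, 31  → R5 = 31
  MOV R0, 5  → R0 = 5
  ADD R3, R5  → R3 = 29 + 31 = 60
  ADD R3, R0  → R3 = 60 + 5 = 65
Final: R3 = 65

65


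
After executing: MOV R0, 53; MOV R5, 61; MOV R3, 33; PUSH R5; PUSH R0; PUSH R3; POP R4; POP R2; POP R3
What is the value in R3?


Stack trace (top is rightmost):
  MOV R0, 53  → R0 = 53
  MOV R5, 61  → R5 = 61
  MOV R3, 33  → R3 = 33
  PUSH R5  → stack: [61]
  PUSH R0  → stack: [61, 53]
  PUSH R3  → stack: [61, 53, 33]
  POP R4  → R4 = 33, stack: [61, 53]
  POP R2  → R2 = 53, stack: [61]
  POP R3  → R3 = 61, stack: []
Final: R3 = 61

61


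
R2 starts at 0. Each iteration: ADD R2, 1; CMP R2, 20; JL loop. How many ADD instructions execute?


Loop trace (R2 starts at 0, target 20, step 1):
  ADD #1: R2 = 0 + 1 = 1  → 1 < 20, loop
  ADD #2: R2 = 1 + 1 = 2  → 2 < 20, loop
  ADD #3: R2 = 2 + 1 = 3  → 3 < 20, loop
  ADD #4: R2 = 3 + 1 = 4  → 4 < 20, loop
  ADD #5: R2 = 4 + 1 = 5  → 5 < 20, loop
  ADD #6: R2 = 5 + 1 = 6  → 6 < 20, loop
  ADD #7: R2 = 6 + 1 = 7  → 7 < 20, loop
  ADD #8: R2 = 7 + 1 = 8  → 8 < 20, loop
  ADD #9: R2 = 8 + 1 = 9  → 9 < 20, loop
  ADD #10: R2 = 9 + 1 = 10  → 10 < 20, loop
  ADD #11: R2 = 10 + 1 = 11  → 11 < 20, loop
  ADD #12: R2 = 11 + 1 = 12  → 12 < 20, loop
  ADD #13: R2 = 12 + 1 = 13  → 13 < 20, loop
  ADD #14: R2 = 13 + 1 = 14  → 14 < 20, loop
  ADD #15: R2 = 14 + 1 = 15  → 15 < 20, loop
  ADD #16: R2 = 15 + 1 = 16  → 16 < 20, loop
  ADD #17: R2 = 16 + 1 = 17  → 17 < 20, loop
  ADD #18: R2 = 17 + 1 = 18  → 18 < 20, loop
  ADD #19: R2 = 18 + 1 = 19  → 19 < 20, loop
  ADD #20: R2 = 19 + 1 = 20  → 20 >= 20, exit
Total ADD instructions: 20

20
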